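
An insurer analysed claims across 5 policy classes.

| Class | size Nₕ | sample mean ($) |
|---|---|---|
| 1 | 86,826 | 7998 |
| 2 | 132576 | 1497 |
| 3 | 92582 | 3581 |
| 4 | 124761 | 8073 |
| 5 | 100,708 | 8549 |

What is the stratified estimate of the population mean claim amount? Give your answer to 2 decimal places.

5754.15

N = 86826 + 132576 + 92582 + 124761 + 100708 = 537453.
Overall mean = Σ (Nₕ/N)·x̄ₕ — weight by population share, not a simple average.
Σ Nₕx̄ₕ = 86826·7998 + 132576·1497 + 92582·3581 + 124761·8073 + 100708·8549 = 694434348 + 198466272 + 331536142 + 1007195553 + 860952692 = 3092585007.
Divide by N: 3092585007 / 537453 = 5754.1497... → 5754.15.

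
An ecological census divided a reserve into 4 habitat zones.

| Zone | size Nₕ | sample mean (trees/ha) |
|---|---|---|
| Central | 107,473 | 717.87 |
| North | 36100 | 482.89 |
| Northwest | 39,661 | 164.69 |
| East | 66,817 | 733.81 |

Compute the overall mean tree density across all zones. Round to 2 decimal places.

600.46

x̄_st = (Σ Nₕx̄ₕ) / (Σ Nₕ) = (107473·717.87 + 36100·482.89 + 39661·164.69 + 66817·733.81) / 250051
= 150146724.37 / 250051 = 600.4644... → 600.46.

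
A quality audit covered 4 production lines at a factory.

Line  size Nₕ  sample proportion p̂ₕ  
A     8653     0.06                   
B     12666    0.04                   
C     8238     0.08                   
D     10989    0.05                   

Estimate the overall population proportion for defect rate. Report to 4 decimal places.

0.0551

Wₕ = Nₕ/N with N = 40546: 0.2134, 0.3124, 0.2032, 0.2710.
p̂_st = 0.2134·0.06 + 0.3124·0.04 + 0.2032·0.08 + 0.2710·0.05 ≈ 0.055106... → 0.0551.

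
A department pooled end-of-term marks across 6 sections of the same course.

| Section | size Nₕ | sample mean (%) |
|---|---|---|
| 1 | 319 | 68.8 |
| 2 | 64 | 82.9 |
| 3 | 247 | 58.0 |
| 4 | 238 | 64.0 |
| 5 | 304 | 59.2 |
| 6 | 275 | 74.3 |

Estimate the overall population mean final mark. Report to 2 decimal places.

65.82

N = 1447; weights Wₕ = Nₕ/N = (0.2205, 0.0442, 0.1707, 0.1645, 0.2101, 0.1900).
x̄_st = Σ Wₕ·x̄ₕ = 0.2205·68.8 + 0.0442·82.9 + 0.1707·58.0 + 0.1645·64.0 + 0.2101·59.2 + 0.1900·74.3 ≈ 65.8190...
→ 65.82.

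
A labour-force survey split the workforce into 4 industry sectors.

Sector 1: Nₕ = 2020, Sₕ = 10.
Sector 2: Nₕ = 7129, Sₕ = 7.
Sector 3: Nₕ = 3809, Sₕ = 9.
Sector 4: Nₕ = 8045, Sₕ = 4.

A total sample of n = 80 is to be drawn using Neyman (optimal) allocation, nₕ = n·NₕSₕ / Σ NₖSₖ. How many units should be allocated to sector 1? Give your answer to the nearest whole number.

12

Σ NₕSₕ = 2020·10 + 7129·7 + 3809·9 + 8045·4 = 136564.
Share for 1: 20200/136564 = 0.14792.
n_1 = 80 × 0.14792 = 11.833... → 12.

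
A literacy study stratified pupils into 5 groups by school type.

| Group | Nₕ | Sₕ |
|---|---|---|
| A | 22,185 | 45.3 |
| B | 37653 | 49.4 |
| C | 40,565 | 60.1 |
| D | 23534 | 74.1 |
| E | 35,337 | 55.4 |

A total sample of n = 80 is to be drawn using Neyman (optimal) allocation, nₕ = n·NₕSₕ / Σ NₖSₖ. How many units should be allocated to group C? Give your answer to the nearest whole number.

A: NₕSₕ = 22185·45.3 = 1004980.5
B: NₕSₕ = 37653·49.4 = 1860058.2
C: NₕSₕ = 40565·60.1 = 2437956.5
D: NₕSₕ = 23534·74.1 = 1743869.4
E: NₕSₕ = 35337·55.4 = 1957669.8
Σ NₕSₕ = 9004534.4.
n_C = 80·2437956.5/9004534.4 = 21.660... → 22.

22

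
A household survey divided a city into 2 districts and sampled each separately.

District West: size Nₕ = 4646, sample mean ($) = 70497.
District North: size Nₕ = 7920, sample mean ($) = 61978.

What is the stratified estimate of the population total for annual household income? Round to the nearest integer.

Population total = Σ Nₕ·x̄ₕ (each stratum's size times its mean).
4646·70497 + 7920·61978 = 327529062 + 490865760 = 818394822.

818394822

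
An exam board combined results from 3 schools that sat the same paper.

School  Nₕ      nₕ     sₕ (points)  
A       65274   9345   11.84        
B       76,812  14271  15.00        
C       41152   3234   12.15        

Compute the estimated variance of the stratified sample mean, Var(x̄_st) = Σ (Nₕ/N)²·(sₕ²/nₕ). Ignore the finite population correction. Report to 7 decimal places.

0.0069764

N = 183238. Term for each stratum: Wₕ²sₕ²/nₕ.
Var(x̄_st) = 0.0019035902 + 0.0027704810 + 0.0023023076 = 0.0069763788 → 0.0069764.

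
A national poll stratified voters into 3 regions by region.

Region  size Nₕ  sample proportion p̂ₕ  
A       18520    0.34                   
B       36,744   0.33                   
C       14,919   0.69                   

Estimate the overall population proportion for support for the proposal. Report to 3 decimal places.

0.409

N = 18520 + 36744 + 14919 = 70183.
Overall proportion = Σ (Nₕ/N)·p̂ₕ.
Σ Nₕp̂ₕ = 6296.8 + 12125.52 + 10294.11 = 28716.43.
28716.43 / 70183 = 0.40917... → 0.409.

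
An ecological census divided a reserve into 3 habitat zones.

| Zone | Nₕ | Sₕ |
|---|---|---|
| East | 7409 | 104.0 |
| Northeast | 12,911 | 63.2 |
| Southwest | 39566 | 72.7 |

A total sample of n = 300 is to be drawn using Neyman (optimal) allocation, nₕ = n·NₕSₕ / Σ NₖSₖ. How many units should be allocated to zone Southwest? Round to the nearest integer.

Σ NₕSₕ = 7409·104.0 + 12911·63.2 + 39566·72.7 = 4462959.4.
Share for Southwest: 2876448.2/4462959.4 = 0.64452.
n_Southwest = 300 × 0.64452 = 193.355... → 193.

193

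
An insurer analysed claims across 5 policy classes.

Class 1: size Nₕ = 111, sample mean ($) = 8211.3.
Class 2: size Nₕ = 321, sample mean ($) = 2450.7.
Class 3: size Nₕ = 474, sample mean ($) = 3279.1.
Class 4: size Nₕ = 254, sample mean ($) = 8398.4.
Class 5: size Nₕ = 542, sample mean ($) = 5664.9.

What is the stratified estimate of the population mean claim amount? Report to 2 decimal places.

N = 111 + 321 + 474 + 254 + 542 = 1702.
Overall mean = Σ (Nₕ/N)·x̄ₕ — weight by population share, not a simple average.
Σ Nₕx̄ₕ = 111·8211.3 + 321·2450.7 + 474·3279.1 + 254·8398.4 + 542·5664.9 = 911454.3 + 786674.7 + 1554293.4 + 2133193.6 + 3070375.8 = 8455991.8.
Divide by N: 8455991.8 / 1702 = 4968.2678... → 4968.27.

4968.27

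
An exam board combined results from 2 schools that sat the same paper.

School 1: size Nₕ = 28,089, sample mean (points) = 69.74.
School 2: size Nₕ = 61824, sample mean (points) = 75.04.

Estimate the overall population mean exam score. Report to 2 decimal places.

73.38

x̄_st = (Σ Nₕx̄ₕ) / (Σ Nₕ) = (28089·69.74 + 61824·75.04) / 89913
= 6598199.82 / 89913 = 73.3843... → 73.38.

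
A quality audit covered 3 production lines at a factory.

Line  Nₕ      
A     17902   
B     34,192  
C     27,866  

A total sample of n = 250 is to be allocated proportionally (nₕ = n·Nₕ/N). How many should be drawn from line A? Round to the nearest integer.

Share of line A = 17902/79960 = 0.22389.
Allocate 250 × 0.22389 = 55.972... → 56.

56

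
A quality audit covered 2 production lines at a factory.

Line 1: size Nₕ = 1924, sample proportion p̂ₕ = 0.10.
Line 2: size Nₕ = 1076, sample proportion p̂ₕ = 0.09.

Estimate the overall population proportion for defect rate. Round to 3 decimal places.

N = 1924 + 1076 = 3000.
Overall proportion = Σ (Nₕ/N)·p̂ₕ.
Σ Nₕp̂ₕ = 192.4 + 96.84 = 289.24.
289.24 / 3000 = 0.09641... → 0.096.

0.096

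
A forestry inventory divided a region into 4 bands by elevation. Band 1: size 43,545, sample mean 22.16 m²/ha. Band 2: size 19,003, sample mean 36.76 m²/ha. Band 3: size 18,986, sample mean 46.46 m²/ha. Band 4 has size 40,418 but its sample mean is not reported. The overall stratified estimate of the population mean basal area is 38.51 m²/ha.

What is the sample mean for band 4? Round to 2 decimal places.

N = 43545 + 19003 + 18986 + 40418 = 121952.
Overall total = μ·N = 38.51·121952 = 4696371.52.
Subtract the known strata: 43545·22.16 + 19003·36.76 + 18986·46.46 = 2545597.04.
Remaining total for band 4: 4696371.52 − 2545597.04 = 2150774.48.
Divide by its size: 2150774.48 / 40418 = 53.2133... → 53.21.

53.21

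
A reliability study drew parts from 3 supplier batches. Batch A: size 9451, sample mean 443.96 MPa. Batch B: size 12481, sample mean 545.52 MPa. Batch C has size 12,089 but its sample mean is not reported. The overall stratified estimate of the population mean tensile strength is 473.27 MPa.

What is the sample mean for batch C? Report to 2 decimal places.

N = 9451 + 12481 + 12089 = 34021.
Overall total = μ·N = 473.27·34021 = 16101118.67.
Subtract the known strata: 9451·443.96 + 12481·545.52 = 11004501.08.
Remaining total for batch C: 16101118.67 − 11004501.08 = 5096617.59.
Divide by its size: 5096617.59 / 12089 = 421.5913... → 421.59.

421.59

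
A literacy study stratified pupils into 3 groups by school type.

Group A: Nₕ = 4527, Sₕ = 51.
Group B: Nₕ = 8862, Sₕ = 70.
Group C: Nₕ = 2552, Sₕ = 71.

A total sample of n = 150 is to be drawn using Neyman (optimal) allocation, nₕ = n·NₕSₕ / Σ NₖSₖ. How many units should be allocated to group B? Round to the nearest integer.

90

Σ NₕSₕ = 4527·51 + 8862·70 + 2552·71 = 1032409.
Share for B: 620340/1032409 = 0.60087.
n_B = 150 × 0.60087 = 90.130... → 90.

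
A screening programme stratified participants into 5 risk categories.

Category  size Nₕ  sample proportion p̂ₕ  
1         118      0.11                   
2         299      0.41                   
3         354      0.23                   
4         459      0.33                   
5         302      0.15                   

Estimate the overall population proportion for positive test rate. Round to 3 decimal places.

0.270

Wₕ = Nₕ/N with N = 1532: 0.0770, 0.1952, 0.2311, 0.2996, 0.1971.
p̂_st = 0.0770·0.11 + 0.1952·0.41 + 0.2311·0.23 + 0.2996·0.33 + 0.1971·0.15 ≈ 0.27008... → 0.270.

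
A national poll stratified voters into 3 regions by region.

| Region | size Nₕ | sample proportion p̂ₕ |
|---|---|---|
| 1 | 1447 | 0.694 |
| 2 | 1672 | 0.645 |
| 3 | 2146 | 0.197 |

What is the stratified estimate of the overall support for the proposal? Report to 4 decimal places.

0.4759

N = 1447 + 1672 + 2146 = 5265.
Overall proportion = Σ (Nₕ/N)·p̂ₕ.
Σ Nₕp̂ₕ = 1004.218 + 1078.44 + 422.762 = 2505.42.
2505.42 / 5265 = 0.475863... → 0.4759.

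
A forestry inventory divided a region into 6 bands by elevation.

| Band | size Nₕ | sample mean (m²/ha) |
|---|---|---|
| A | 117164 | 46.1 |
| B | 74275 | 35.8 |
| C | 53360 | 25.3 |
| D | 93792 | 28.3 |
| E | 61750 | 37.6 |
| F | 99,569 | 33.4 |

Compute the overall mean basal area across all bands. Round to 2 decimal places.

N = 499910; weights Wₕ = Nₕ/N = (0.2344, 0.1486, 0.1067, 0.1876, 0.1235, 0.1992).
x̄_st = Σ Wₕ·x̄ₕ = 0.2344·46.1 + 0.1486·35.8 + 0.1067·25.3 + 0.1876·28.3 + 0.1235·37.6 + 0.1992·33.4 ≈ 35.4304...
→ 35.43.

35.43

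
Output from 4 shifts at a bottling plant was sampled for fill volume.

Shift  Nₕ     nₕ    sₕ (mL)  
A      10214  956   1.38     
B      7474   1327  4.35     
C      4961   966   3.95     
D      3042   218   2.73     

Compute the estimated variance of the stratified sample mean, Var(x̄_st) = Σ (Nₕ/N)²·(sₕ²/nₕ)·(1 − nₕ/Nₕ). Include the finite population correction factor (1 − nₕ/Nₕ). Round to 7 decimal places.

N = 25691; Wₕ = Nₕ/N.
shift A: (10214/25691)²·1.38²/956·(1 − 956/10214) = 0.0002853982
shift B: (7474/25691)²·4.35²/1327·(1 − 1327/7474) = 0.0009925717
shift C: (4961/25691)²·3.95²/966·(1 − 966/4961) = 0.0004849992
shift D: (3042/25691)²·2.73²/218·(1 − 218/3042) = 0.0004449700
Sum = 0.0022079391 → 0.0022079.

0.0022079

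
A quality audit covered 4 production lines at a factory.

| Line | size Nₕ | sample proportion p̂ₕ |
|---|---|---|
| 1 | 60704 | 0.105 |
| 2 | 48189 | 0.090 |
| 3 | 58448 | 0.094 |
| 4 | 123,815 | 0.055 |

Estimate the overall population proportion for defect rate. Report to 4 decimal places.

0.0790

N = 60704 + 48189 + 58448 + 123815 = 291156.
Overall proportion = Σ (Nₕ/N)·p̂ₕ.
Σ Nₕp̂ₕ = 6373.92 + 4337.01 + 5494.112 + 6809.825 = 23014.867.
23014.867 / 291156 = 0.079047... → 0.0790.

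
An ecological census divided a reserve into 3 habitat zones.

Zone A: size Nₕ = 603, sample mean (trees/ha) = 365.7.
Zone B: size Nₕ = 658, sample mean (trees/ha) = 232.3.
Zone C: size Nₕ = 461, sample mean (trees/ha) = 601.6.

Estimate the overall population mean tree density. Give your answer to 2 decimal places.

N = 1722; weights Wₕ = Nₕ/N = (0.3502, 0.3821, 0.2677).
x̄_st = Σ Wₕ·x̄ₕ = 0.3502·365.7 + 0.3821·232.3 + 0.2677·601.6 ≈ 377.8793...
→ 377.88.

377.88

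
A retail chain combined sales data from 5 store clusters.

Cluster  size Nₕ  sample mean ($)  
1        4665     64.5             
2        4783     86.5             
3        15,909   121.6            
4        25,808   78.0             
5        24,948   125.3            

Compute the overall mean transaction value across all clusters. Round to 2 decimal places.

N = 76113; weights Wₕ = Nₕ/N = (0.0613, 0.0628, 0.2090, 0.3391, 0.3278).
x̄_st = Σ Wₕ·x̄ₕ = 0.0613·64.5 + 0.0628·86.5 + 0.2090·121.6 + 0.3391·78.0 + 0.3278·125.3 ≈ 102.3237...
→ 102.32.

102.32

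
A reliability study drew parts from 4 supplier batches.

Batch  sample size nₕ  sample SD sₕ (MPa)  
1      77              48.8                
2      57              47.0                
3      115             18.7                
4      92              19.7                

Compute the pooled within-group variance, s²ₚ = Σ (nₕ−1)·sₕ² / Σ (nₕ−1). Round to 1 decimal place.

Degrees of freedom: 76 + 56 + 114 + 91 = 337.
Σ(nₕ−1)sₕ² = 76·2381.44 + 56·2209 + 114·349.69 + 91·388.09 = 379874.29.
s²ₚ = 379874.29 / 337 = 1127.223... → 1127.2.

1127.2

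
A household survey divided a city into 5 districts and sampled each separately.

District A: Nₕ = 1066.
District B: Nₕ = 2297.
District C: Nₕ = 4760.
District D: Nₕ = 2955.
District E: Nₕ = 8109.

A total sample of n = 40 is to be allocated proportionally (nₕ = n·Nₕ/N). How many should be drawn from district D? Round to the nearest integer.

6

Share of district D = 2955/19187 = 0.15401.
Allocate 40 × 0.15401 = 6.160... → 6.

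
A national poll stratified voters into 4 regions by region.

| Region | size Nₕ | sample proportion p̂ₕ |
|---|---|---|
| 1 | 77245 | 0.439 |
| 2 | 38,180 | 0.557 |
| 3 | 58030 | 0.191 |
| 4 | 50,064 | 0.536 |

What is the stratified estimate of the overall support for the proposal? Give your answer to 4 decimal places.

0.4165

Wₕ = Nₕ/N with N = 223519: 0.3456, 0.1708, 0.2596, 0.2240.
p̂_st = 0.3456·0.439 + 0.1708·0.557 + 0.2596·0.191 + 0.2240·0.536 ≈ 0.416496... → 0.4165.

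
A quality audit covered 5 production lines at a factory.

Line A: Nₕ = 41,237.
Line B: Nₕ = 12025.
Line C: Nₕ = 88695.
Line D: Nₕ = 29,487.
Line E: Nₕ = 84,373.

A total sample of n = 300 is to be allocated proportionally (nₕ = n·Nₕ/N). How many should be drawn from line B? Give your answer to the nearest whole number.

N = 41237 + 12025 + 88695 + 29487 + 84373 = 255817.
n_B = 300·12025/255817 = 14.102... → 14.

14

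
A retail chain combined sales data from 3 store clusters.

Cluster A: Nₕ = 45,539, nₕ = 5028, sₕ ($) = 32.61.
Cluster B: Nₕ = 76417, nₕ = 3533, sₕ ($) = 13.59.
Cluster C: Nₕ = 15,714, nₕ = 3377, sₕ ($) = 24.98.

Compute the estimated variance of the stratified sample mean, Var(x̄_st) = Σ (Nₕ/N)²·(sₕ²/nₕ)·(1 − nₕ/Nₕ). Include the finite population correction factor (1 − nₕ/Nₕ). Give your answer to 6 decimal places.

N = 137670. Term for each stratum: Wₕ²sₕ²/nₕ·(1−nₕ/Nₕ).
Var(x̄_st) = 0.020586578 + 0.015361684 + 0.001890042 = 0.037838304 → 0.037838.

0.037838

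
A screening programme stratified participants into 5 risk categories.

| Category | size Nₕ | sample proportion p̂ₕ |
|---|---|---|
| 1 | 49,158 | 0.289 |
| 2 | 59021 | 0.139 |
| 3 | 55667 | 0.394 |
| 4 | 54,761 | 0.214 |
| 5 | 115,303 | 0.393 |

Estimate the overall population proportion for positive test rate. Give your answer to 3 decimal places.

Wₕ = Nₕ/N with N = 333910: 0.1472, 0.1768, 0.1667, 0.1640, 0.3453.
p̂_st = 0.1472·0.289 + 0.1768·0.139 + 0.1667·0.394 + 0.1640·0.214 + 0.3453·0.393 ≈ 0.30360... → 0.304.

0.304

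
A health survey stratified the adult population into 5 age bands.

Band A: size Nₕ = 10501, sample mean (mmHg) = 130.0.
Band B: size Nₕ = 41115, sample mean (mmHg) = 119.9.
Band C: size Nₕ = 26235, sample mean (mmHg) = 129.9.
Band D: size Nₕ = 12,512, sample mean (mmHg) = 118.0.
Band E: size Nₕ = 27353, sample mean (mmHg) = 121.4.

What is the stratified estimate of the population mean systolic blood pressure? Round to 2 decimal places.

123.18

N = 117716; weights Wₕ = Nₕ/N = (0.0892, 0.3493, 0.2229, 0.1063, 0.2324).
x̄_st = Σ Wₕ·x̄ₕ = 0.0892·130.0 + 0.3493·119.9 + 0.2229·129.9 + 0.1063·118.0 + 0.2324·121.4 ≈ 123.1762...
→ 123.18.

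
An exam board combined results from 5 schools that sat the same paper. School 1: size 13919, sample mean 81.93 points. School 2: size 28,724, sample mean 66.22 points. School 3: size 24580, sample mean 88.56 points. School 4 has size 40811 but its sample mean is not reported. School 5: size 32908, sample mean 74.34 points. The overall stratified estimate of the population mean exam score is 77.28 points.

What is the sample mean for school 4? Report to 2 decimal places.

79.06

N = 13919 + 28724 + 24580 + 40811 + 32908 = 140942.
Overall total = μ·N = 77.28·140942 = 10891997.76.
Subtract the known strata: 13919·81.93 + 28724·66.22 + 24580·88.56 + 32908·74.34 = 7665672.47.
Remaining total for school 4: 10891997.76 − 7665672.47 = 3226325.29.
Divide by its size: 3226325.29 / 40811 = 79.0553... → 79.06.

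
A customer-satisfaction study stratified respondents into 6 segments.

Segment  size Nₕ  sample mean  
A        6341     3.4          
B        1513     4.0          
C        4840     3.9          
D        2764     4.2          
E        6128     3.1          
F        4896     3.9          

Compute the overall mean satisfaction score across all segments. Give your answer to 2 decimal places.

N = 6341 + 1513 + 4840 + 2764 + 6128 + 4896 = 26482.
Weight each subgroup mean by Nₕ/N and sum.
Σ Nₕx̄ₕ = 6341·3.4 + 1513·4.0 + 4840·3.9 + 2764·4.2 + 6128·3.1 + 4896·3.9 = 21559.4 + 6052 + 18876 + 11608.8 + 18996.8 + 19094.4 = 96187.4.
Divide by N: 96187.4 / 26482 = 3.6322... → 3.63.

3.63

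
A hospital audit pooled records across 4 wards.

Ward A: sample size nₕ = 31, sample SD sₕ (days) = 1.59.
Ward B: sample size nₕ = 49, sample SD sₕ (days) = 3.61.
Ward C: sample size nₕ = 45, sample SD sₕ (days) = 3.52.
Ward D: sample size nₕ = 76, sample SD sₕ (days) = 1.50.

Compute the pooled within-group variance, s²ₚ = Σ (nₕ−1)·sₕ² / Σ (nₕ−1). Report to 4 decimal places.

7.1843

Degrees of freedom: 30 + 48 + 44 + 75 = 197.
Σ(nₕ−1)sₕ² = 30·2.5281 + 48·13.0321 + 44·12.3904 + 75·2.25 = 1415.3114.
s²ₚ = 1415.3114 / 197 = 7.184322... → 7.1843.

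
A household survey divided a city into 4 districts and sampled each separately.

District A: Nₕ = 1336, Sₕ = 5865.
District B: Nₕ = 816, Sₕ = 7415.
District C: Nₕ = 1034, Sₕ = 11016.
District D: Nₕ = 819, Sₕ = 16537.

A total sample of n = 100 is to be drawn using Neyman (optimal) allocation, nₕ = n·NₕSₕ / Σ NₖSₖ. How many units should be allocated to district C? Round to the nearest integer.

29

Σ NₕSₕ = 1336·5865 + 816·7415 + 1034·11016 + 819·16537 = 38820627.
Share for C: 11390544/38820627 = 0.29341.
n_C = 100 × 0.29341 = 29.341... → 29.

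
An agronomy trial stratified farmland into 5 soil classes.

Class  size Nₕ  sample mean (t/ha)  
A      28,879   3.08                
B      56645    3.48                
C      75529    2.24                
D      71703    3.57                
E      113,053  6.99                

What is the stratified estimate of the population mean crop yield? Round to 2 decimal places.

x̄_st = (Σ Nₕx̄ₕ) / (Σ Nₕ) = (28879·3.08 + 56645·3.48 + 75529·2.24 + 71703·3.57 + 113053·6.99) / 345809
= 1501477.06 / 345809 = 4.3419... → 4.34.

4.34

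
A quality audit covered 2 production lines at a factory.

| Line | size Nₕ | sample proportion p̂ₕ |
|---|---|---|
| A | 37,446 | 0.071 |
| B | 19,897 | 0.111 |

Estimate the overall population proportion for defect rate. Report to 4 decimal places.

N = 37446 + 19897 = 57343.
Overall proportion = Σ (Nₕ/N)·p̂ₕ.
Σ Nₕp̂ₕ = 2658.666 + 2208.567 = 4867.233.
4867.233 / 57343 = 0.084879... → 0.0849.

0.0849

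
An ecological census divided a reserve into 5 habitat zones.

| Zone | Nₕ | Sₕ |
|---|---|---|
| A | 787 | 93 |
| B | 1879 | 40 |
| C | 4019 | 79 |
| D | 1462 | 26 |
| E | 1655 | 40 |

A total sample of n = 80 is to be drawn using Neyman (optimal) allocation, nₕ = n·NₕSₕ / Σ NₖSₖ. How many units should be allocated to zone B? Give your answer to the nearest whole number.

Σ NₕSₕ = 787·93 + 1879·40 + 4019·79 + 1462·26 + 1655·40 = 570064.
Share for B: 75160/570064 = 0.13184.
n_B = 80 × 0.13184 = 10.548... → 11.

11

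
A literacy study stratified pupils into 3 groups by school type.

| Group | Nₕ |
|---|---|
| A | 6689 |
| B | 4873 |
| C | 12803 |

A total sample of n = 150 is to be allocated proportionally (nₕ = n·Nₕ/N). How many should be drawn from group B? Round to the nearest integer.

30

N = 6689 + 4873 + 12803 = 24365.
n_B = 150·4873/24365 = 30 → 30.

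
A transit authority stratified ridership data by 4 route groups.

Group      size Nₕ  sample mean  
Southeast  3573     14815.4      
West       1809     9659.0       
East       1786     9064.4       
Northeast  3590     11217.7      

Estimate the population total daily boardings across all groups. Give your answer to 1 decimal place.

126869116.6

Population total = Σ Nₕ·x̄ₕ (each stratum's size times its mean).
3573·14815.4 + 1809·9659.0 + 1786·9064.4 + 3590·11217.7 = 52935424.2 + 17473131 + 16189018.4 + 40271543 = 126869116.6.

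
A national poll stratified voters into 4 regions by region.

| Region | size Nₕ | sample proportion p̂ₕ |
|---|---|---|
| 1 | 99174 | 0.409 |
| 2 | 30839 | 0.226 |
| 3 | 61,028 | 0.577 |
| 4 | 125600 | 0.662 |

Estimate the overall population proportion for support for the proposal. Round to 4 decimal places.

Wₕ = Nₕ/N with N = 316641: 0.3132, 0.0974, 0.1927, 0.3967.
p̂_st = 0.3132·0.409 + 0.0974·0.226 + 0.1927·0.577 + 0.3967·0.662 ≈ 0.523912... → 0.5239.

0.5239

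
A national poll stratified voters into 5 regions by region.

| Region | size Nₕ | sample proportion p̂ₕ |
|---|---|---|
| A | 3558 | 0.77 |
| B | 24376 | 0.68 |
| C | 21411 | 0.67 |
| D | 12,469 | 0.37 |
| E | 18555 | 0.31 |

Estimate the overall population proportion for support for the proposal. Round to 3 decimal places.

0.548

N = 3558 + 24376 + 21411 + 12469 + 18555 = 80369.
Overall proportion = Σ (Nₕ/N)·p̂ₕ.
Σ Nₕp̂ₕ = 2739.66 + 16575.68 + 14345.37 + 4613.53 + 5752.05 = 44026.29.
44026.29 / 80369 = 0.54780... → 0.548.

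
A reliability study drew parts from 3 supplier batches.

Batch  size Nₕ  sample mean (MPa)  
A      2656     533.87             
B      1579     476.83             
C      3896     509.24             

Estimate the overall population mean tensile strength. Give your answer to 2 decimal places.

N = 8131; weights Wₕ = Nₕ/N = (0.3267, 0.1942, 0.4792).
x̄_st = Σ Wₕ·x̄ₕ = 0.3267·533.87 + 0.1942·476.83 + 0.4792·509.24 ≈ 510.9916...
→ 510.99.

510.99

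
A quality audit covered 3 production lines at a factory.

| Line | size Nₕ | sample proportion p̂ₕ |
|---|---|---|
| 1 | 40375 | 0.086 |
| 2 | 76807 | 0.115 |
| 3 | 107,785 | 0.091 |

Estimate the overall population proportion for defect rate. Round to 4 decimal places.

N = 40375 + 76807 + 107785 = 224967.
Overall proportion = Σ (Nₕ/N)·p̂ₕ.
Σ Nₕp̂ₕ = 3472.25 + 8832.805 + 9808.435 = 22113.49.
22113.49 / 224967 = 0.098297... → 0.0983.

0.0983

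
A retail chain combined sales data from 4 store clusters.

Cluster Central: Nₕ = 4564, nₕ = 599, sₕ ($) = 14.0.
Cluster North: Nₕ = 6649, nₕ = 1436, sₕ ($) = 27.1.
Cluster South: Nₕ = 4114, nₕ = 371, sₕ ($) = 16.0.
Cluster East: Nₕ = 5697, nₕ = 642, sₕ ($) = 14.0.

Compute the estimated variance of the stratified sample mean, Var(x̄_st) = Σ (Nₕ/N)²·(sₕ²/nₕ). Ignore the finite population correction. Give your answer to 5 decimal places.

N = 21024; Wₕ = Nₕ/N.
cluster Central: (4564/21024)²·14.0²/599 = 0.01542019
cluster North: (6649/21024)²·27.1²/1436 = 0.05115241
cluster South: (4114/21024)²·16.0²/371 = 0.02642189
cluster East: (5697/21024)²·14.0²/642 = 0.02241727
Sum = 0.11541177 → 0.11541.

0.11541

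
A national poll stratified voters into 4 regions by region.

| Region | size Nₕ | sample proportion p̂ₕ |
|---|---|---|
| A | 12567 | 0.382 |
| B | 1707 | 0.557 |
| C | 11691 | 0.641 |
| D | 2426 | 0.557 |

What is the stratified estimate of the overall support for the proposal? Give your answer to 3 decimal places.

0.514

N = 12567 + 1707 + 11691 + 2426 = 28391.
Overall proportion = Σ (Nₕ/N)·p̂ₕ.
Σ Nₕp̂ₕ = 4800.594 + 950.799 + 7493.931 + 1351.282 = 14596.606.
14596.606 / 28391 = 0.51413... → 0.514.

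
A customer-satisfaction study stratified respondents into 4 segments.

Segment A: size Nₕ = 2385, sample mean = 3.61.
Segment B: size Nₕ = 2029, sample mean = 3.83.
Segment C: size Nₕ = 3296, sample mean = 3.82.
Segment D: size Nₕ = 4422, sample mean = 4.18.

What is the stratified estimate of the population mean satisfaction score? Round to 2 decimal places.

3.91

N = 12132; weights Wₕ = Nₕ/N = (0.1966, 0.1672, 0.2717, 0.3645).
x̄_st = Σ Wₕ·x̄ₕ = 0.1966·3.61 + 0.1672·3.83 + 0.2717·3.82 + 0.3645·4.18 ≈ 3.9116...
→ 3.91.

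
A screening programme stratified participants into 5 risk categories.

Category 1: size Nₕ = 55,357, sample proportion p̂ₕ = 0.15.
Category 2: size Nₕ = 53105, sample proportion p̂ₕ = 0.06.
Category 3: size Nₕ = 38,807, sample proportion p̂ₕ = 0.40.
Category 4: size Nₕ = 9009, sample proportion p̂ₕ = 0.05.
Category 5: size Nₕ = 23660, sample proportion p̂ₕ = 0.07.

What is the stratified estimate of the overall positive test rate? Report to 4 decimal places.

0.1618

Wₕ = Nₕ/N with N = 179938: 0.3076, 0.2951, 0.2157, 0.0501, 0.1315.
p̂_st = 0.3076·0.15 + 0.2951·0.06 + 0.2157·0.40 + 0.0501·0.05 + 0.1315·0.07 ≈ 0.161830... → 0.1618.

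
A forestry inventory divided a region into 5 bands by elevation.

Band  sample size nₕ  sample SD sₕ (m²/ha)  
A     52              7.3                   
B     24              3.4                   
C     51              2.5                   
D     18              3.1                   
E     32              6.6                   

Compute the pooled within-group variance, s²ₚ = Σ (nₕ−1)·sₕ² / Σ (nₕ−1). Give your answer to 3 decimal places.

A: (52−1)·7.3² = 51·53.29 = 2717.79
B: (24−1)·3.4² = 23·11.56 = 265.88
C: (51−1)·2.5² = 50·6.25 = 312.5
D: (18−1)·3.1² = 17·9.61 = 163.37
E: (32−1)·6.6² = 31·43.56 = 1350.36
Numerator = 4809.9; denominator = Σ(nₕ−1) = 172.
s²ₚ = 4809.9/172 = 27.96453... → 27.965.

27.965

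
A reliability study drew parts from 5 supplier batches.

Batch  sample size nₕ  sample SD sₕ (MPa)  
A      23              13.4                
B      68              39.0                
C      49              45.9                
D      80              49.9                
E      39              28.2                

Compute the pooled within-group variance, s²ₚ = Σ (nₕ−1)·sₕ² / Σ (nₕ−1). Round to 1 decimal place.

1708.3

A: (23−1)·13.4² = 22·179.56 = 3950.32
B: (68−1)·39.0² = 67·1521 = 101907
C: (49−1)·45.9² = 48·2106.81 = 101126.88
D: (80−1)·49.9² = 79·2490.01 = 196710.79
E: (39−1)·28.2² = 38·795.24 = 30219.12
Numerator = 433914.11; denominator = Σ(nₕ−1) = 254.
s²ₚ = 433914.11/254 = 1708.323... → 1708.3.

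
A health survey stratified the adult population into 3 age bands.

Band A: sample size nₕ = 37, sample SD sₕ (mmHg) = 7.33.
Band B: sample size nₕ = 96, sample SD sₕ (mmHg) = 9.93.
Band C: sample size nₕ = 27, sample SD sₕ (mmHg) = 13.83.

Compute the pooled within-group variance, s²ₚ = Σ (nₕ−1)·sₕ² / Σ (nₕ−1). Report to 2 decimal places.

103.66

Degrees of freedom: 36 + 95 + 26 = 157.
Σ(nₕ−1)sₕ² = 36·53.7289 + 95·98.6049 + 26·191.2689 = 16274.6973.
s²ₚ = 16274.6973 / 157 = 103.6605... → 103.66.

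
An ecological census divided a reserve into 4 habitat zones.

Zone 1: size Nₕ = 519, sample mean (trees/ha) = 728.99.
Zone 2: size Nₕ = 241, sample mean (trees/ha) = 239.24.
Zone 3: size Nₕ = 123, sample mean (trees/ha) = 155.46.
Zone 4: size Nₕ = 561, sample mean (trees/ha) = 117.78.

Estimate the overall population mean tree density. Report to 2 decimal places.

360.94

N = 1444; weights Wₕ = Nₕ/N = (0.3594, 0.1669, 0.0852, 0.3885).
x̄_st = Σ Wₕ·x̄ₕ = 0.3594·728.99 + 0.1669·239.24 + 0.0852·155.46 + 0.3885·117.78 ≈ 360.9410...
→ 360.94.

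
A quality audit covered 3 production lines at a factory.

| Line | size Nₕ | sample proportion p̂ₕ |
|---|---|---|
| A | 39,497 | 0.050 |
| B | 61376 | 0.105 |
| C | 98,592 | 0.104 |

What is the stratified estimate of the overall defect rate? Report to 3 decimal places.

0.094

Wₕ = Nₕ/N with N = 199465: 0.1980, 0.3077, 0.4943.
p̂_st = 0.1980·0.050 + 0.3077·0.105 + 0.4943·0.104 ≈ 0.09361... → 0.094.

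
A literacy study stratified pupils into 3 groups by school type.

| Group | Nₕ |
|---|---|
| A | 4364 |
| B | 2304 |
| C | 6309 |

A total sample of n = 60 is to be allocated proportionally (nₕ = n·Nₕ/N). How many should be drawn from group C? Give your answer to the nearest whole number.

29

Share of group C = 6309/12977 = 0.48617.
Allocate 60 × 0.48617 = 29.170... → 29.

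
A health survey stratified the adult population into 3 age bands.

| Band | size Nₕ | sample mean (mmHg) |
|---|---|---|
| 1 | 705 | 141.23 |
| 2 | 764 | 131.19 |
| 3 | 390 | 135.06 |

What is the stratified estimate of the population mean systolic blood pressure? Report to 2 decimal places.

135.81

x̄_st = (Σ Nₕx̄ₕ) / (Σ Nₕ) = (705·141.23 + 764·131.19 + 390·135.06) / 1859
= 252469.71 / 1859 = 135.8094... → 135.81.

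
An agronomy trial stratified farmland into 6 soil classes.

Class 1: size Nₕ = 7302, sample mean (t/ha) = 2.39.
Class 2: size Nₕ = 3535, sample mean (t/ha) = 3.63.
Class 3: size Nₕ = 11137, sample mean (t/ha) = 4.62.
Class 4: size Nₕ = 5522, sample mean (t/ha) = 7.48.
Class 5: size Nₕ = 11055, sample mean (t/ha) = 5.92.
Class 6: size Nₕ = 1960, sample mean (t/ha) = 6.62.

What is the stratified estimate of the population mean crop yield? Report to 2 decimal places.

x̄_st = (Σ Nₕx̄ₕ) / (Σ Nₕ) = (7302·2.39 + 3535·3.63 + 11137·4.62 + 5522·7.48 + 11055·5.92 + 1960·6.62) / 40511
= 201462.13 / 40511 = 4.9730... → 4.97.

4.97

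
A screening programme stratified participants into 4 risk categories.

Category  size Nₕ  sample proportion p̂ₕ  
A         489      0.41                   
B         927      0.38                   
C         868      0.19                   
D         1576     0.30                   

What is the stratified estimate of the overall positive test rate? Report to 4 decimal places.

N = 489 + 927 + 868 + 1576 = 3860.
Overall proportion = Σ (Nₕ/N)·p̂ₕ.
Σ Nₕp̂ₕ = 200.49 + 352.26 + 164.92 + 472.8 = 1190.47.
1190.47 / 3860 = 0.308412... → 0.3084.

0.3084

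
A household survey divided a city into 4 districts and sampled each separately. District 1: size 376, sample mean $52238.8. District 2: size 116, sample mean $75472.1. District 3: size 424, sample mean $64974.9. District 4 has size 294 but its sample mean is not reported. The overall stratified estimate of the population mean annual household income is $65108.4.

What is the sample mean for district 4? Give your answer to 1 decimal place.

N = 376 + 116 + 424 + 294 = 1210.
Overall total = μ·N = 65108.4·1210 = 78781164.
Subtract the known strata: 376·52238.8 + 116·75472.1 + 424·64974.9 = 55945910.
Remaining total for district 4: 78781164 − 55945910 = 22835254.
Divide by its size: 22835254 / 294 = 77670.932... → 77670.9.

77670.9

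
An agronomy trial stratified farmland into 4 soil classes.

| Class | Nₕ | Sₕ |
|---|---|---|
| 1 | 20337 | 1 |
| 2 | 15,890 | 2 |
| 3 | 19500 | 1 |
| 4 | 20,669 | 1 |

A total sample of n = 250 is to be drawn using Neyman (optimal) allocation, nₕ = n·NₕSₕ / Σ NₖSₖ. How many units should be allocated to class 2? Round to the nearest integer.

86

1: NₕSₕ = 20337·1 = 20337
2: NₕSₕ = 15890·2 = 31780
3: NₕSₕ = 19500·1 = 19500
4: NₕSₕ = 20669·1 = 20669
Σ NₕSₕ = 92286.
n_2 = 250·31780/92286 = 86.091... → 86.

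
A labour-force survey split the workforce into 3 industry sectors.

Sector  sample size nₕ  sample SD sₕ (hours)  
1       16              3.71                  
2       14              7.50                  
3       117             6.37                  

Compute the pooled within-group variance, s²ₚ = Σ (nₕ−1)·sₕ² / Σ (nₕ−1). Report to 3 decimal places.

39.199

Degrees of freedom: 15 + 13 + 116 = 144.
Σ(nₕ−1)sₕ² = 15·13.7641 + 13·56.25 + 116·40.5769 = 5644.6319.
s²ₚ = 5644.6319 / 144 = 39.19883... → 39.199.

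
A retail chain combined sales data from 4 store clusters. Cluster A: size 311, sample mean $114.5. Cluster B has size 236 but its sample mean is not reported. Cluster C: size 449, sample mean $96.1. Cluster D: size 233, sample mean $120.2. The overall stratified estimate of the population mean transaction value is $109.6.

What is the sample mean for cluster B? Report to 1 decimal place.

Σ Nₕx̄ₕ = N·μ, so 236·x̄_B = 1229·109.6 − (311·114.5 + 449·96.1 + 233·120.2).
= 134698.4 − 106765 = 27933.4.
x̄_B = 27933.4 / 236 = 118.362... → 118.4.

118.4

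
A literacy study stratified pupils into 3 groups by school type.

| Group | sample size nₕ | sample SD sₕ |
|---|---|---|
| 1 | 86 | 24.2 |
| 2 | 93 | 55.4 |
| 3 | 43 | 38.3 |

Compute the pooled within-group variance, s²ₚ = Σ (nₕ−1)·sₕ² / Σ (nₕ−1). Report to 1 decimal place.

Degrees of freedom: 85 + 92 + 42 = 219.
Σ(nₕ−1)sₕ² = 85·585.64 + 92·3069.16 + 42·1466.89 = 393751.5.
s²ₚ = 393751.5 / 219 = 1797.952... → 1798.0.

1798.0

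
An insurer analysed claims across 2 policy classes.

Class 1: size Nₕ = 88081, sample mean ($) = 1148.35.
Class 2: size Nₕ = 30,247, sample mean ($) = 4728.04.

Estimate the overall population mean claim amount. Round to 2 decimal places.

2063.39

N = 88081 + 30247 = 118328.
The stratified mean weights each stratum mean by its population share Nₕ/N.
Σ Nₕx̄ₕ = 88081·1148.35 + 30247·4728.04 = 101147816.35 + 143009025.88 = 244156842.23.
Divide by N: 244156842.23 / 118328 = 2063.3903... → 2063.39.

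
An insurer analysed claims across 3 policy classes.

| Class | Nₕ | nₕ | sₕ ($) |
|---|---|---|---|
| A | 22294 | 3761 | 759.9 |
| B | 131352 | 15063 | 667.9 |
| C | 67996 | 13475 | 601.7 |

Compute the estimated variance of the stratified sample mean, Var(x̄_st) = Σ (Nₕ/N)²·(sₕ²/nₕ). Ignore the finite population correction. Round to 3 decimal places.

14.483

N = 221642. Term for each stratum: Wₕ²sₕ²/nₕ.
Var(x̄_st) = 1.553393 + 10.401133 + 2.528680 = 14.483207 → 14.483.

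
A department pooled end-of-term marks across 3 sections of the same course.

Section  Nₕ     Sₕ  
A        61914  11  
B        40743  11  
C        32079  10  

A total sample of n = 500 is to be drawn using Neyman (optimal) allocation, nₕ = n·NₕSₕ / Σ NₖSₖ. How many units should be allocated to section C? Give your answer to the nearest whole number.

A: NₕSₕ = 61914·11 = 681054
B: NₕSₕ = 40743·11 = 448173
C: NₕSₕ = 32079·10 = 320790
Σ NₕSₕ = 1450017.
n_C = 500·320790/1450017 = 110.616... → 111.

111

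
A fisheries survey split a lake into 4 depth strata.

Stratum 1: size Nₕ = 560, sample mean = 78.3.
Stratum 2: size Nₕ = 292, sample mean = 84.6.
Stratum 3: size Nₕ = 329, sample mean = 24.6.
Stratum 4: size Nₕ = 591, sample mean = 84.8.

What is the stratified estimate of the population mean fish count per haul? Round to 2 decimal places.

71.54

N = 1772; weights Wₕ = Nₕ/N = (0.3160, 0.1648, 0.1857, 0.3335).
x̄_st = Σ Wₕ·x̄ₕ = 0.3160·78.3 + 0.1648·84.6 + 0.1857·24.6 + 0.3335·84.8 ≈ 71.5358...
→ 71.54.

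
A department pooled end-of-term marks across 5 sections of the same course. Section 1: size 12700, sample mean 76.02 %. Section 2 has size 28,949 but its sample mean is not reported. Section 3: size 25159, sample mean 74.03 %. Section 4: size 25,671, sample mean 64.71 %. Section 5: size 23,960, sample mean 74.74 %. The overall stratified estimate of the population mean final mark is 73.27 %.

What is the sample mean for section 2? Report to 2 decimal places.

N = 12700 + 28949 + 25159 + 25671 + 23960 = 116439.
Overall total = μ·N = 73.27·116439 = 8531485.53.
Subtract the known strata: 12700·76.02 + 25159·74.03 + 25671·64.71 + 23960·74.74 = 6279915.58.
Remaining total for section 2: 8531485.53 − 6279915.58 = 2251569.95.
Divide by its size: 2251569.95 / 28949 = 77.7771... → 77.78.

77.78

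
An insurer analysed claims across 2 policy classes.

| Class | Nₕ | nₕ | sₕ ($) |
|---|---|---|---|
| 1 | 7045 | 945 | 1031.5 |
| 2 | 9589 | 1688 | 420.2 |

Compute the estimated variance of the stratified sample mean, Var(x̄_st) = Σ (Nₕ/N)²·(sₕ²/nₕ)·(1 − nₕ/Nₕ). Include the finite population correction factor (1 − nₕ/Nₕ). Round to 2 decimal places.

N = 16634; Wₕ = Nₕ/N.
class 1: (7045/16634)²·1031.5²/945·(1 − 945/7045) = 174.87354
class 2: (9589/16634)²·420.2²/1688·(1 − 1688/9589) = 28.64189
Sum = 203.51542 → 203.52.

203.52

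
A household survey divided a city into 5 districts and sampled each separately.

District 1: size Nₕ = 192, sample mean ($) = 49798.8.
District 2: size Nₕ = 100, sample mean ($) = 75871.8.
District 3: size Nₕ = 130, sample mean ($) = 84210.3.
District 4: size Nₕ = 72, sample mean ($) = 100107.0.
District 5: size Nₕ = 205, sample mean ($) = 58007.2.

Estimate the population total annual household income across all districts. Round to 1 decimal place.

Estimate total by summing Nₕ·x̄ₕ over strata.
192·49798.8 + 100·75871.8 + 130·84210.3 + 72·100107.0 + 205·58007.2 = 9561369.6 + 7587180 + 10947339 + 7207704 + 11891476 = 47195068.6.

47195068.6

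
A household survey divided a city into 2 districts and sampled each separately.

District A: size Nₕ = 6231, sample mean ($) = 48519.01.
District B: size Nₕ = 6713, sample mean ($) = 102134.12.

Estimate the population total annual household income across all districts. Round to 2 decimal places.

987948298.87

A: 6231·48519.01 = 302321951.31
B: 6713·102134.12 = 685626347.56
τ̂ = Σ Nₕx̄ₕ = 987948298.87.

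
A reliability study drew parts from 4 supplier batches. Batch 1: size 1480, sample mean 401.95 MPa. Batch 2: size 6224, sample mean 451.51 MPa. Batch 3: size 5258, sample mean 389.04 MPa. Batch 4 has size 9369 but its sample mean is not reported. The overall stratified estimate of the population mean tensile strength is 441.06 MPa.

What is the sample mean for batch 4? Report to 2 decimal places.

469.49

Σ Nₕx̄ₕ = N·μ, so 9369·x̄_4 = 22331·441.06 − (1480·401.95 + 6224·451.51 + 5258·389.04).
= 9849310.86 − 5450656.56 = 4398654.3.
x̄_4 = 4398654.3 / 9369 = 469.4903... → 469.49.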